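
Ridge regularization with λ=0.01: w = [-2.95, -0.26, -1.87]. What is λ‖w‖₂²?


‖w‖₂² = (-2.95)² + (-0.26)² + (-1.87)²
     = 8.7025 + 0.0676 + 3.4969
     = 12.267
λ·‖w‖₂² = 0.01·12.267 = 0.12267

0.12267


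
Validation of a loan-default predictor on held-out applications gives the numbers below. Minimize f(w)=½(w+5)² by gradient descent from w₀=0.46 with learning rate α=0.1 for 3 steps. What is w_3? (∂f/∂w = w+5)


step 1: grad = 0.46+5 = 5.46; w = 0.46 - 0.1·(5.46) = -0.086
step 2: grad = -0.086+5 = 4.914; w = -0.086 - 0.1·(4.914) = -0.5774
step 3: grad = -0.5774+5 = 4.4226; w = -0.5774 - 0.1·(4.4226) = -1.01966

-1.01966


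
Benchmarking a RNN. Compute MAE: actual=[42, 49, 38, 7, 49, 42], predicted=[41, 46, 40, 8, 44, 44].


Absolute errors: |42-41|=1, |49-46|=3, |38-40|=2, |7-8|=1, |49-44|=5, |42-44|=2
Sum = 14
MAE = 14/6 = 7/3

7/3


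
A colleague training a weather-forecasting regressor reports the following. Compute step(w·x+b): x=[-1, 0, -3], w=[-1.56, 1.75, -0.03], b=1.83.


z = (-1)·(-1.56) + (0)·(1.75) + (-3)·(-0.03) + 1.83
  = 3.48
step(z) = 1 (z≥0)

1


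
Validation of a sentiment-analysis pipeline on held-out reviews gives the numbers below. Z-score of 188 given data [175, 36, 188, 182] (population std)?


μ = 145.25, σ = 63.2431
z = (188 - 145.25)/63.2431 = 0.676

0.676


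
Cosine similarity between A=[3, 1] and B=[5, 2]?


A·B = 3·5 + 1·2 = 17
‖A‖ = √10 = 3.1623, ‖B‖ = √29 = 5.3852
cos = 17/(√10·√29) = 17/√290 = 0.9983

0.9983


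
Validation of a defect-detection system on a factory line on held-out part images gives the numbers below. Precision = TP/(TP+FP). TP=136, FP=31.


Precision = TP/(TP+FP)
= 136/(136+31)
= 136/167 = 81.44%

81.44%


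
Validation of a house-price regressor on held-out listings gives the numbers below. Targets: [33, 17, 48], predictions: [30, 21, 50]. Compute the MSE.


Squared errors: (33-30)²=9, (17-21)²=16, (48-50)²=4
Sum = 29
MSE = 29/3 = 29/3

29/3


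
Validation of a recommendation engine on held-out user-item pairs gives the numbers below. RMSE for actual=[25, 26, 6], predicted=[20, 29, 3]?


MSE = 43/3 = 14.3333
RMSE = √(43/3) = 3.7859

3.7859


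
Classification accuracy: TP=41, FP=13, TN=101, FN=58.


Accuracy = (TP+TN)/(TP+TN+FP+FN)
= (41+101)/(213)
= 142/213 = 66.67%

66.67%


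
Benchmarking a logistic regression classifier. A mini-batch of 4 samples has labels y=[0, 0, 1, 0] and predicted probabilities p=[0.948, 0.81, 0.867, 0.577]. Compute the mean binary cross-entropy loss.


L[0] = -ln(1-0.948) = -ln(0.052) = 2.9565
L[1] = -ln(1-0.81) = -ln(0.19) = 1.6607
L[2] = -ln(0.867) = 0.1427
L[3] = -ln(1-0.577) = -ln(0.423) = 0.8604
mean = (2.9565 + 1.6607 + 0.1427 + 0.8604)/4 = 1.4051

1.4051


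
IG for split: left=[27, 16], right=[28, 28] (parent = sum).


Parent = [55, 44], H_parent = 0.9911
H_left = 0.9523 (n=43), H_right = 1 (n=56)
H_children = (43/99)·0.9523 + (56/99)·1 = 0.9793
IG = 0.9911 - 0.9793 = 0.0118

0.0118


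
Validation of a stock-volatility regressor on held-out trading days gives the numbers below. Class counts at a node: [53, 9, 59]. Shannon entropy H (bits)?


Probabilities: [53/121, 9/121, 59/121] ≈ [0.438, 0.0744, 0.4876]
H = -((53/121)·log₂(53/121) + (9/121)·log₂(9/121) + (59/121)·log₂(59/121))
  = 1.3058 bits

1.3058 bits


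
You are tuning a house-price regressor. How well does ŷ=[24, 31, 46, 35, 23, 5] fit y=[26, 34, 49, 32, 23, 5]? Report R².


ȳ = 28.1667
SS_res = Σ(y-ŷ)² = 31
SS_tot = Σ(y-ȳ)² = 1050.83
R² = 1 - SS_res/SS_tot = 1 - 0.0295 = 0.9705

0.9705


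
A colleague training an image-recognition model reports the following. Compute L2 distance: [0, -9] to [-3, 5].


d = √((0+ 3)² + (-9-5)²)
  = √(9 + 196)
  = √205 = 14.3178

14.3178


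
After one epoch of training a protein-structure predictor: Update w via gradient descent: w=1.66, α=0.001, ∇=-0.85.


w_new = w - α·∇
= 1.66 - 0.001·-0.85
= 1.66 + 0.00085
= 1.66085

1.66085


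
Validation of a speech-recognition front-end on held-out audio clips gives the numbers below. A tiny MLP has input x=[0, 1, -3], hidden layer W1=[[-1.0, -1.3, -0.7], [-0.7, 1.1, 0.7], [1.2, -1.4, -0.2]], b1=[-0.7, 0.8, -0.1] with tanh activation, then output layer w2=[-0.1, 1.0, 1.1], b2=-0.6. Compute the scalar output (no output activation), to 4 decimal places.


z1[0] = (-1.0)·(0) + (-1.3)·(1) + (-0.7)·(-3) - 0.7 = 0.1
z1[1] = (-0.7)·(0) + (1.1)·(1) + (0.7)·(-3) + 0.8 = -0.2
z1[2] = (1.2)·(0) + (-1.4)·(1) + (-0.2)·(-3) - 0.1 = -0.9
h = tanh(z1) = [0.0997, -0.1974, -0.7163]
output = (-0.1)·(0.0997) + (1.0)·(-0.1974) + (1.1)·(-0.7163) - 0.6 = -1.5953

-1.5953


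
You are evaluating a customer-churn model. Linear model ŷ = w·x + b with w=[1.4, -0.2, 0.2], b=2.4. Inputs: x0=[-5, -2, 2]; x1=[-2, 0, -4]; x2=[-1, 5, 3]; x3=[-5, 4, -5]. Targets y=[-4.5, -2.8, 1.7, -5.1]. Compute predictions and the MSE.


ŷ0 = (1.4)·(-5) + (-0.2)·(-2) + (0.2)·(2) + 2.4 = -3.8
ŷ1 = (1.4)·(-2) + (-0.2)·(0) + (0.2)·(-4) + 2.4 = -1.2
ŷ2 = (1.4)·(-1) + (-0.2)·(5) + (0.2)·(3) + 2.4 = 0.6
ŷ3 = (1.4)·(-5) + (-0.2)·(4) + (0.2)·(-5) + 2.4 = -6.4
errors² = [0.49, 2.56, 1.21, 1.69]
MSE = 5.9500/4 = 1.4875

1.4875


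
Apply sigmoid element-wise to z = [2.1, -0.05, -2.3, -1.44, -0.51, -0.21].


σ(2.1) = 1/(1+e^-2.1) = 0.8909
σ(-0.05) = 1/(1+e^0.05) = 0.4875
σ(-2.3) = 1/(1+e^2.3) = 0.0911
σ(-1.44) = 1/(1+e^1.44) = 0.1915
σ(-0.51) = 1/(1+e^0.51) = 0.3752
σ(-0.21) = 1/(1+e^0.21) = 0.4477
result = [0.8909, 0.4875, 0.0911, 0.1915, 0.3752, 0.4477]

[0.8909, 0.4875, 0.0911, 0.1915, 0.3752, 0.4477]


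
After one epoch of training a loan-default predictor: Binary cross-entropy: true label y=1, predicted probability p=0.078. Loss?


BCE = -[y·ln(p) + (1-y)·ln(1-p)]
= -1·ln(0.078) - 0
= -ln(0.078) = 2.551

2.551


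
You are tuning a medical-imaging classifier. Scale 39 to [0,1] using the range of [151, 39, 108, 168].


min=39, max=168
(39-39)/(168-39) = 0/129 = 0.0

0.0


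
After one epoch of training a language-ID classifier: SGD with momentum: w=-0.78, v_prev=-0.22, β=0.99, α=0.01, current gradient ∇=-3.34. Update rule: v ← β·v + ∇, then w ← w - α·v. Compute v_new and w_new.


v_new = 0.99·-0.22 - 3.34 = -0.2178 - 3.34 = -3.5578
w_new = -0.78 - 0.01·-3.5578 = -0.78 + 0.035578 = -0.744422

v_new=-3.5578, w_new=-0.744422


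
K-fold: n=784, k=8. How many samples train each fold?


Fold size = 784/8 = 98
Training per fold = 784 - 98 = 686

686


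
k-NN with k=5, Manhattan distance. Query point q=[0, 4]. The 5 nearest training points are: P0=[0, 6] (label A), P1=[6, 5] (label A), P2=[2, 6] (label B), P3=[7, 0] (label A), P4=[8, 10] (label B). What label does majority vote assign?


d(q,P0) = 2  (label A)
d(q,P1) = 7  (label A)
d(q,P2) = 4  (label B)
d(q,P3) = 11  (label A)
d(q,P4) = 14  (label B)
Votes: A=3, B=2
Majority → A

A


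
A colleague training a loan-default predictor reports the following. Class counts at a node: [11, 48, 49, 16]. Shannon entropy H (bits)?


Probabilities: [11/124, 48/124, 49/124, 16/124] ≈ [0.0887, 0.3871, 0.3952, 0.129]
H = -((11/124)·log₂(11/124) + (48/124)·log₂(48/124) + (49/124)·log₂(49/124) + (16/124)·log₂(16/124))
  = 1.7505 bits

1.7505 bits


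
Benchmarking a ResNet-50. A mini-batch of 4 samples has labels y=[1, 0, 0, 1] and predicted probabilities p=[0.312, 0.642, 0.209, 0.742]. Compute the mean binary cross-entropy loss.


L[0] = -ln(0.312) = 1.1648
L[1] = -ln(1-0.642) = -ln(0.358) = 1.0272
L[2] = -ln(1-0.209) = -ln(0.791) = 0.2345
L[3] = -ln(0.742) = 0.2984
mean = (1.1648 + 1.0272 + 0.2345 + 0.2984)/4 = 0.6812

0.6812


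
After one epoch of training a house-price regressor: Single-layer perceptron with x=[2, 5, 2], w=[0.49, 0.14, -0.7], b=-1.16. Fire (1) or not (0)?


z = (2)·(0.49) + (5)·(0.14) + (2)·(-0.7) - 1.16
  = -0.88
step(z) = 0 (z<0)

0


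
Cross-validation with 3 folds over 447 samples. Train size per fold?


Fold size = 447/3 = 149
Training per fold = 447 - 149 = 298

298


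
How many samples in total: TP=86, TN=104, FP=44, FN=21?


Total = TP + TN + FP + FN
= 86 + 104 + 44 + 21
= 255
(Predicted positive: 130, predicted negative: 125)

255


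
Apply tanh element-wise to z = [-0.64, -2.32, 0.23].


tanh(-0.64) = -0.5649
tanh(-2.32) = -0.9809
tanh(0.23) = 0.226
result = [-0.5649, -0.9809, 0.226]

[-0.5649, -0.9809, 0.226]


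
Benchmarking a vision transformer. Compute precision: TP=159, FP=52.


Precision = TP/(TP+FP)
= 159/(159+52)
= 159/211 = 75.36%

75.36%


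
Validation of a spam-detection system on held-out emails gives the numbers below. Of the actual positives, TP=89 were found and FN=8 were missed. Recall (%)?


Recall = TP/(TP+FN)
= 89/(89+8)
= 89/97 = 91.75%

91.75%


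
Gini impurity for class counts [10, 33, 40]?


Probabilities: [10/83, 33/83, 40/83] ≈ [0.1205, 0.3976, 0.4819]
Σpᵢ² = (100 + 1089 + 1600)/83² = 2789/6889
Gini = 1 - Σpᵢ² = 1 - 2789/6889 = 0.5952

0.5952


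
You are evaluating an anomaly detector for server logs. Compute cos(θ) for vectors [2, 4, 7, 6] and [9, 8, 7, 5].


A·B = 2·9 + 4·8 + 7·7 + 6·5 = 129
‖A‖ = √105 = 10.247, ‖B‖ = √219 = 14.7986
cos = 129/(√105·√219) = 129/√22995 = 0.8507

0.8507


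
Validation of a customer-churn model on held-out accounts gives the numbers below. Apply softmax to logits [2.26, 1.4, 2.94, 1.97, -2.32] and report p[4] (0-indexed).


Exponentials: e^2.26=9.5831, e^1.4=4.0552, e^2.94=18.9158, e^1.97=7.1707, e^-2.32=0.0983
Sum = 39.8231
Softmax = [0.2406, 0.1018, 0.475, 0.1801, 0.0025]
p[4] = 0.0983/39.8231 = 0.0025

0.0025


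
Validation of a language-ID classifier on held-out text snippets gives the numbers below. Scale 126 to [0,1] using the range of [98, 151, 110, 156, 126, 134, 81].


min=81, max=156
(126-81)/(156-81) = 45/75 = 0.6

0.6


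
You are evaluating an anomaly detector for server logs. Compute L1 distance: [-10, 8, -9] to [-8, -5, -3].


d = |-10+ 8| + |8+ 5| + |-9+ 3|
  = 2 + 13 + 6
  = 21

21


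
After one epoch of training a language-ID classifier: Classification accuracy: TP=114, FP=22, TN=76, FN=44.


Accuracy = (TP+TN)/(TP+TN+FP+FN)
= (114+76)/(256)
= 190/256 = 74.22%

74.22%


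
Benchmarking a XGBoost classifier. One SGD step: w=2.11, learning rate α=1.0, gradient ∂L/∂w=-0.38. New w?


w_new = w - α·∇
= 2.11 - 1.0·-0.38
= 2.11 + 0.38
= 2.49

2.49


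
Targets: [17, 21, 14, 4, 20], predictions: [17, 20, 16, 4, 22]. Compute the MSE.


Squared errors: (17-17)²=0, (21-20)²=1, (14-16)²=4, (4-4)²=0, (20-22)²=4
Sum = 9
MSE = 9/5 = 9/5

9/5


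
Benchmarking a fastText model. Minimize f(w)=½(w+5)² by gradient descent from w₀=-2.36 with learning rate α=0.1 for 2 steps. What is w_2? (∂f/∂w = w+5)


step 1: grad = -2.36+5 = 2.64; w = -2.36 - 0.1·(2.64) = -2.624
step 2: grad = -2.624+5 = 2.376; w = -2.624 - 0.1·(2.376) = -2.8616

-2.8616


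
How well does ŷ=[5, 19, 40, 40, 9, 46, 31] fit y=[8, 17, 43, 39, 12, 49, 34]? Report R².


ȳ = 28.8571
SS_res = Σ(y-ŷ)² = 50
SS_tot = Σ(y-ȳ)² = 1594.86
R² = 1 - SS_res/SS_tot = 1 - 0.0314 = 0.9686

0.9686


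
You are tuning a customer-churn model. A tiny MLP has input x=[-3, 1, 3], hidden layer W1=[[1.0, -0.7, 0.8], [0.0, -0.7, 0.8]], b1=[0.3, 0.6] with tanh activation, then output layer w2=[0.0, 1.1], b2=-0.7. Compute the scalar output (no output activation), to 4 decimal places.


z1[0] = (1.0)·(-3) + (-0.7)·(1) + (0.8)·(3) + 0.3 = -1.0
z1[1] = (0.0)·(-3) + (-0.7)·(1) + (0.8)·(3) + 0.6 = 2.3
h = tanh(z1) = [-0.7616, 0.9801]
output = (0.0)·(-0.7616) + (1.1)·(0.9801) - 0.7 = 0.3781

0.3781


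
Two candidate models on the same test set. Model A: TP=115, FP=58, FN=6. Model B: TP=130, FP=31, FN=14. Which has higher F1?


Model A: P=115/173=0.6647, R=115/121=0.9504, F1=2PR/(P+R)=2TP/(2TP+FP+FN)=230/294=0.7823
Model B: P=130/161=0.8075, R=130/144=0.9028, F1=2PR/(P+R)=2TP/(2TP+FP+FN)=260/305=0.8525
0.7823 < 0.8525 → Model B

Model B


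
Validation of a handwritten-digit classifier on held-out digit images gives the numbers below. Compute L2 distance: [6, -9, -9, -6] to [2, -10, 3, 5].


d = √((6-2)² + (-9+ 10)² + (-9-3)² + (-6-5)²)
  = √(16 + 1 + 144 + 121)
  = √282 = 16.7929

16.7929


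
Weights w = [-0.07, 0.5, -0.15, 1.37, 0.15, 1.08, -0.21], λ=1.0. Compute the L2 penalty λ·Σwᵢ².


‖w‖₂² = (-0.07)² + (0.5)² + (-0.15)² + (1.37)² + (0.15)² + (1.08)² + (-0.21)²
     = 0.0049 + 0.25 + 0.0225 + 1.8769 + 0.0225 + 1.1664 + 0.0441
     = 3.3873
λ·‖w‖₂² = 1.0·3.3873 = 3.3873

3.3873


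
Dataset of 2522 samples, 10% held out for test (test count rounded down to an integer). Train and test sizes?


Test = ⌊2522·10/100⌋ = 252
Train = 2522 - 252 = 2270

Train: 2270, Test: 252


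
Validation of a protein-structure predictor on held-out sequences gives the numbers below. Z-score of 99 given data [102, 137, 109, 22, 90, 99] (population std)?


μ = 93.1667, σ = 35.021
z = (99 - 93.1667)/35.021 = 0.1666

0.1666


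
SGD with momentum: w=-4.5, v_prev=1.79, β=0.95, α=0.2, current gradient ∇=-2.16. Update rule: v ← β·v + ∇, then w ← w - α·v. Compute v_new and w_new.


v_new = 0.95·1.79 - 2.16 = 1.7005 - 2.16 = -0.4595
w_new = -4.5 - 0.2·-0.4595 = -4.5 + 0.0919 = -4.4081

v_new=-0.4595, w_new=-4.4081


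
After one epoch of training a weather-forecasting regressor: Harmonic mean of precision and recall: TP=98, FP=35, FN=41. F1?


Precision = 98/133 = 0.7368
Recall = 98/139 = 0.705
F1 = 2·P·R/(P+R) = 2·TP/(2·TP+FP+FN) = 196/(196+35+41) = 196/272 = 0.7206

0.7206


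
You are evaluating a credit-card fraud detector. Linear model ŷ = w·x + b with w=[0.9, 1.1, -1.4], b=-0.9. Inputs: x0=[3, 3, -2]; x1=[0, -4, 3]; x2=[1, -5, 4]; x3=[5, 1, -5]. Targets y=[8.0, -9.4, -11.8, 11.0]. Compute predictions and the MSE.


ŷ0 = (0.9)·(3) + (1.1)·(3) + (-1.4)·(-2) - 0.9 = 7.9
ŷ1 = (0.9)·(0) + (1.1)·(-4) + (-1.4)·(3) - 0.9 = -9.5
ŷ2 = (0.9)·(1) + (1.1)·(-5) + (-1.4)·(4) - 0.9 = -11.1
ŷ3 = (0.9)·(5) + (1.1)·(1) + (-1.4)·(-5) - 0.9 = 11.7
errors² = [0.01, 0.01, 0.49, 0.49]
MSE = 1.0000/4 = 0.25

0.25


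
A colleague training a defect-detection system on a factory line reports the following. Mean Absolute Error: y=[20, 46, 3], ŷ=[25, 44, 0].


Absolute errors: |20-25|=5, |46-44|=2, |3-0|=3
Sum = 10
MAE = 10/3 = 10/3

10/3


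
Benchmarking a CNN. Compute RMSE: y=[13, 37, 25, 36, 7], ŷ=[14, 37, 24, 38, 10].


MSE = 15/5 = 3
RMSE = √(15/5) = 1.7321

1.7321


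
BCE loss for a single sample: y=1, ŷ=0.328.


BCE = -[y·ln(p) + (1-y)·ln(1-p)]
= -1·ln(0.328) - 0
= -ln(0.328) = 1.1147

1.1147


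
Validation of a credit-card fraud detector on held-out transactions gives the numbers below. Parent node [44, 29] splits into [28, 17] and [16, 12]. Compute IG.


Parent = [44, 29], H_parent = 0.9693
H_left = 0.9565 (n=45), H_right = 0.9852 (n=28)
H_children = (45/73)·0.9565 + (28/73)·0.9852 = 0.9675
IG = 0.9693 - 0.9675 = 0.0018

0.0018


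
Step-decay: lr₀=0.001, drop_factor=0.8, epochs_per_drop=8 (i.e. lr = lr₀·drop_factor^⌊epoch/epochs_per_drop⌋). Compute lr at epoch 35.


n_drops = ⌊35/8⌋ = 4
lr = 0.001·0.8^4 = 0.001·0.4096 = 0.0004096

0.0004096


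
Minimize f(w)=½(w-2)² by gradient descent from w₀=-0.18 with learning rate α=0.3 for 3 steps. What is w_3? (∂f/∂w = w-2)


step 1: grad = -0.18-2 = -2.18; w = -0.18 - 0.3·(-2.18) = 0.474
step 2: grad = 0.474-2 = -1.526; w = 0.474 - 0.3·(-1.526) = 0.9318
step 3: grad = 0.9318-2 = -1.0682; w = 0.9318 - 0.3·(-1.0682) = 1.25226

1.25226


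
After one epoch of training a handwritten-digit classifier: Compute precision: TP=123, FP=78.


Precision = TP/(TP+FP)
= 123/(123+78)
= 123/201 = 61.19%

61.19%


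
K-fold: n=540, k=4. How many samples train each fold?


Fold size = 540/4 = 135
Training per fold = 540 - 135 = 405

405


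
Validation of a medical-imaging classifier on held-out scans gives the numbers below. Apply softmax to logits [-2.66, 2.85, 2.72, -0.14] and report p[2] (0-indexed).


Exponentials: e^-2.66=0.0699, e^2.85=17.2878, e^2.72=15.1803, e^-0.14=0.8694
Sum = 33.4074
Softmax = [0.0021, 0.5175, 0.4544, 0.026]
p[2] = 15.1803/33.4074 = 0.4544

0.4544


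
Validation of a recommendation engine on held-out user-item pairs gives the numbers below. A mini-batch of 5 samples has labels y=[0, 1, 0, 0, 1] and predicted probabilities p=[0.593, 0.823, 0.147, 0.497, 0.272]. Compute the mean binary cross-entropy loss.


L[0] = -ln(1-0.593) = -ln(0.407) = 0.8989
L[1] = -ln(0.823) = 0.1948
L[2] = -ln(1-0.147) = -ln(0.853) = 0.159
L[3] = -ln(1-0.497) = -ln(0.503) = 0.6872
L[4] = -ln(0.272) = 1.302
mean = (0.8989 + 0.1948 + 0.159 + 0.6872 + 1.302)/5 = 0.6484

0.6484


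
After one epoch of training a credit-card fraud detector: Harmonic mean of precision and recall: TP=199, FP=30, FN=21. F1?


Precision = 199/229 = 0.869
Recall = 199/220 = 0.9045
F1 = 2·P·R/(P+R) = 2·TP/(2·TP+FP+FN) = 398/(398+30+21) = 398/449 = 0.8864

0.8864


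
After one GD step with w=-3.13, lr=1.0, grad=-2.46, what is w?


w_new = w - α·∇
= -3.13 - 1.0·-2.46
= -3.13 + 2.46
= -0.67

-0.67


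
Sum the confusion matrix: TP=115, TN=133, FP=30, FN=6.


Total = TP + TN + FP + FN
= 115 + 133 + 30 + 6
= 284
(Predicted positive: 145, predicted negative: 139)

284


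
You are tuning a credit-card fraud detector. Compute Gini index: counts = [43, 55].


Probabilities: [43/98, 55/98] ≈ [0.4388, 0.5612]
Σpᵢ² = (1849 + 3025)/98² = 4874/9604
Gini = 1 - Σpᵢ² = 1 - 4874/9604 = 0.4925

0.4925


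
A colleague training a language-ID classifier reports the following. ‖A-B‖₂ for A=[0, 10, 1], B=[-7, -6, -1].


d = √((0+ 7)² + (10+ 6)² + (1+ 1)²)
  = √(49 + 256 + 4)
  = √309 = 17.5784

17.5784


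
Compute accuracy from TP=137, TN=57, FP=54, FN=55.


Accuracy = (TP+TN)/(TP+TN+FP+FN)
= (137+57)/(303)
= 194/303 = 64.03%

64.03%


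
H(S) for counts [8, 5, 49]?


Probabilities: [8/62, 5/62, 49/62] ≈ [0.129, 0.0806, 0.7903]
H = -((8/62)·log₂(8/62) + (5/62)·log₂(5/62) + (49/62)·log₂(49/62))
  = 0.9424 bits

0.9424 bits


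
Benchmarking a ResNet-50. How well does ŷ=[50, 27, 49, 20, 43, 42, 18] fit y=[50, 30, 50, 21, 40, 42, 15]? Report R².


ȳ = 35.4286
SS_res = Σ(y-ŷ)² = 29
SS_tot = Σ(y-ȳ)² = 1143.71
R² = 1 - SS_res/SS_tot = 1 - 0.0254 = 0.9746

0.9746


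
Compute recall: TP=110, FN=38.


Recall = TP/(TP+FN)
= 110/(110+38)
= 110/148 = 74.32%

74.32%


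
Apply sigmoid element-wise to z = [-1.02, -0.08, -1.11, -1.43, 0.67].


σ(-1.02) = 1/(1+e^1.02) = 0.265
σ(-0.08) = 1/(1+e^0.08) = 0.48
σ(-1.11) = 1/(1+e^1.11) = 0.2479
σ(-1.43) = 1/(1+e^1.43) = 0.1931
σ(0.67) = 1/(1+e^-0.67) = 0.6615
result = [0.265, 0.48, 0.2479, 0.1931, 0.6615]

[0.265, 0.48, 0.2479, 0.1931, 0.6615]


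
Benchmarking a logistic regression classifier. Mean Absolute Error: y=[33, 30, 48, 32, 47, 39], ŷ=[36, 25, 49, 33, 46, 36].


Absolute errors: |33-36|=3, |30-25|=5, |48-49|=1, |32-33|=1, |47-46|=1, |39-36|=3
Sum = 14
MAE = 14/6 = 7/3

7/3


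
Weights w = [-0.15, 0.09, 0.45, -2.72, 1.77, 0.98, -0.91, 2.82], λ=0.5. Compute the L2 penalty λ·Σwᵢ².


‖w‖₂² = (-0.15)² + (0.09)² + (0.45)² + (-2.72)² + (1.77)² + (0.98)² + (-0.91)² + (2.82)²
     = 0.0225 + 0.0081 + 0.2025 + 7.3984 + 3.1329 + 0.9604 + 0.8281 + 7.9524
     = 20.5053
λ·‖w‖₂² = 0.5·20.5053 = 10.25265

10.25265


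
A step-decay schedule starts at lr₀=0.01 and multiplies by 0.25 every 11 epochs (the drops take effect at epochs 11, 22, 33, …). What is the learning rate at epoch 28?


n_drops = ⌊28/11⌋ = 2
lr = 0.01·0.25^2 = 0.01·0.0625 = 0.000625

0.000625


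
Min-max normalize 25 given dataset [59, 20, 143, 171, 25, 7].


min=7, max=171
(25-7)/(171-7) = 18/164 = 0.1098

0.1098


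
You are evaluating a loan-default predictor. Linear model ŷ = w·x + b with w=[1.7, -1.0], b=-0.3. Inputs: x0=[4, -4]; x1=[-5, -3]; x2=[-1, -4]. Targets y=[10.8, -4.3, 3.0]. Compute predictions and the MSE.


ŷ0 = (1.7)·(4) + (-1.0)·(-4) - 0.3 = 10.5
ŷ1 = (1.7)·(-5) + (-1.0)·(-3) - 0.3 = -5.8
ŷ2 = (1.7)·(-1) + (-1.0)·(-4) - 0.3 = 2.0
errors² = [0.09, 2.25, 1.0]
MSE = 3.3400/3 = 1.1133

1.1133


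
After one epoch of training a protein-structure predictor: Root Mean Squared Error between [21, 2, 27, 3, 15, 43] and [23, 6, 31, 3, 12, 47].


MSE = 61/6 = 10.1667
RMSE = √(61/6) = 3.1885

3.1885


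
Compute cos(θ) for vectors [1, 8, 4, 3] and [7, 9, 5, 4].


A·B = 1·7 + 8·9 + 4·5 + 3·4 = 111
‖A‖ = √90 = 9.4868, ‖B‖ = √171 = 13.0767
cos = 111/(√90·√171) = 111/√15390 = 0.8948

0.8948


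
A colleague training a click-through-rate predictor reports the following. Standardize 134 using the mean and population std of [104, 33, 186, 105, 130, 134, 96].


μ = 112.5714, σ = 42.9147
z = (134 - 112.5714)/42.9147 = 0.4993

0.4993


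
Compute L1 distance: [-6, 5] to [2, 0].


d = |-6-2| + |5-0|
  = 8 + 5
  = 13

13


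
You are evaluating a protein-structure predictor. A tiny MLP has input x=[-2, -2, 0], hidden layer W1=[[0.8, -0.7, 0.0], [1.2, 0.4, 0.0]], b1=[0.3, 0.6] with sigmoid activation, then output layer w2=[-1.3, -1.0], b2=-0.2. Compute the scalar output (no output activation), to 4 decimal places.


z1[0] = (0.8)·(-2) + (-0.7)·(-2) + (0.0)·(0) + 0.3 = 0.1
z1[1] = (1.2)·(-2) + (0.4)·(-2) + (0.0)·(0) + 0.6 = -2.6
h = sigmoid(z1) = [0.525, 0.0691]
output = (-1.3)·(0.525) + (-1.0)·(0.0691) - 0.2 = -0.9516

-0.9516


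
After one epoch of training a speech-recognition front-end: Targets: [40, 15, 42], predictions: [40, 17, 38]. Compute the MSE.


Squared errors: (40-40)²=0, (15-17)²=4, (42-38)²=16
Sum = 20
MSE = 20/3 = 20/3

20/3


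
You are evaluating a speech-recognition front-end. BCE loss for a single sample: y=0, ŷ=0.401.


BCE = -[y·ln(p) + (1-y)·ln(1-p)]
= -0 - 1·ln(1-0.401)
= -ln(0.599) = 0.5125

0.5125


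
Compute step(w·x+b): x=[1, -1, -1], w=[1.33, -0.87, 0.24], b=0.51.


z = (1)·(1.33) + (-1)·(-0.87) + (-1)·(0.24) + 0.51
  = 2.47
step(z) = 1 (z≥0)

1


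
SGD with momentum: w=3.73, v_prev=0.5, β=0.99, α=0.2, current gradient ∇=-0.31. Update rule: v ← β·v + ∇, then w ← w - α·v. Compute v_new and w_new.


v_new = 0.99·0.5 - 0.31 = 0.495 - 0.31 = 0.185
w_new = 3.73 - 0.2·0.185 = 3.73 - 0.037 = 3.693

v_new=0.185, w_new=3.693


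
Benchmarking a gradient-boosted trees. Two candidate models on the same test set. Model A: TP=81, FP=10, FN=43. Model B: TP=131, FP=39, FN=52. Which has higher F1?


Model A: P=81/91=0.8901, R=81/124=0.6532, F1=2PR/(P+R)=2TP/(2TP+FP+FN)=162/215=0.7535
Model B: P=131/170=0.7706, R=131/183=0.7158, F1=2PR/(P+R)=2TP/(2TP+FP+FN)=262/353=0.7422
0.7535 > 0.7422 → Model A

Model A


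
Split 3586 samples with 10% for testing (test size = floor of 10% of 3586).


Test = ⌊3586·10/100⌋ = 358
Train = 3586 - 358 = 3228

Train: 3228, Test: 358


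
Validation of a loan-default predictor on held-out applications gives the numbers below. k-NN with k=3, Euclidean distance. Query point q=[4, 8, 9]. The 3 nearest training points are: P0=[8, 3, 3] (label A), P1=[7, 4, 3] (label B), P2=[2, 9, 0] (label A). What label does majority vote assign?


d(q,P0) = 8.775  (label A)
d(q,P1) = 7.8102  (label B)
d(q,P2) = 9.2736  (label A)
Votes: A=2, B=1
Majority → A

A


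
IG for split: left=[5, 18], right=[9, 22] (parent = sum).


Parent = [14, 40], H_parent = 0.8256
H_left = 0.7554 (n=23), H_right = 0.8691 (n=31)
H_children = (23/54)·0.7554 + (31/54)·0.8691 = 0.8207
IG = 0.8256 - 0.8207 = 0.0049

0.0049


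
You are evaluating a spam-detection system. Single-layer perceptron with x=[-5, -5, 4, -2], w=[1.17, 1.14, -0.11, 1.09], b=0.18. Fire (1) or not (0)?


z = (-5)·(1.17) + (-5)·(1.14) + (4)·(-0.11) + (-2)·(1.09) + 0.18
  = -13.99
step(z) = 0 (z<0)

0


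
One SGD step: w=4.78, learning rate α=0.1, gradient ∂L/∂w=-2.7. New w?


w_new = w - α·∇
= 4.78 - 0.1·-2.7
= 4.78 + 0.27
= 5.05

5.05


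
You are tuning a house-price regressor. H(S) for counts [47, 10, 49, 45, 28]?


Probabilities: [47/179, 10/179, 49/179, 45/179, 28/179] ≈ [0.2626, 0.0559, 0.2737, 0.2514, 0.1564]
H = -((47/179)·log₂(47/179) + (10/179)·log₂(10/179) + (49/179)·log₂(49/179) + (45/179)·log₂(45/179) + (28/179)·log₂(28/179))
  = 2.1702 bits

2.1702 bits


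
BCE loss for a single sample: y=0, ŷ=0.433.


BCE = -[y·ln(p) + (1-y)·ln(1-p)]
= -0 - 1·ln(1-0.433)
= -ln(0.567) = 0.5674

0.5674


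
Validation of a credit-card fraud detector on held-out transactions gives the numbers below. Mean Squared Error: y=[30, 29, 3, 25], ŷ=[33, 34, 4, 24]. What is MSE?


Squared errors: (30-33)²=9, (29-34)²=25, (3-4)²=1, (25-24)²=1
Sum = 36
MSE = 36/4 = 9

9


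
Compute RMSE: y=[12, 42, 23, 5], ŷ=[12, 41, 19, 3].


MSE = 21/4 = 5.25
RMSE = √(21/4) = 2.2913

2.2913


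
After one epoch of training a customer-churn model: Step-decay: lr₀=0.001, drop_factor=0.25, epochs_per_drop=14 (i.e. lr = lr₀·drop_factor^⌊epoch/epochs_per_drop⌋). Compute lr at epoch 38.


n_drops = ⌊38/14⌋ = 2
lr = 0.001·0.25^2 = 0.001·0.0625 = 0.0000625

0.0000625


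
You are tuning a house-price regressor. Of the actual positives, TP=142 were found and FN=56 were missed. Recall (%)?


Recall = TP/(TP+FN)
= 142/(142+56)
= 142/198 = 71.72%

71.72%


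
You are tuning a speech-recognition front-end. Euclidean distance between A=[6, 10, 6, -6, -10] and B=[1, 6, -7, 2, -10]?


d = √((6-1)² + (10-6)² + (6+ 7)² + (-6-2)² + (-10+ 10)²)
  = √(25 + 16 + 169 + 64 + 0)
  = √274 = 16.5529

16.5529


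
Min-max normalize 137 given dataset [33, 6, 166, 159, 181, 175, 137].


min=6, max=181
(137-6)/(181-6) = 131/175 = 0.7486

0.7486


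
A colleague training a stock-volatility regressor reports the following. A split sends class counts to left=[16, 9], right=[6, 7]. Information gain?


Parent = [22, 16], H_parent = 0.9819
H_left = 0.9427 (n=25), H_right = 0.9957 (n=13)
H_children = (25/38)·0.9427 + (13/38)·0.9957 = 0.9608
IG = 0.9819 - 0.9608 = 0.0211

0.0211


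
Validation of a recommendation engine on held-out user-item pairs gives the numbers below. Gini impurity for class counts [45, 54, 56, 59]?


Probabilities: [45/214, 54/214, 56/214, 59/214] ≈ [0.2103, 0.2523, 0.2617, 0.2757]
Σpᵢ² = (2025 + 2916 + 3136 + 3481)/214² = 11558/45796
Gini = 1 - Σpᵢ² = 1 - 11558/45796 = 0.7476

0.7476


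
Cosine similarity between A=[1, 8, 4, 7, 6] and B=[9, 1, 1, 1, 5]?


A·B = 1·9 + 8·1 + 4·1 + 7·1 + 6·5 = 58
‖A‖ = √166 = 12.8841, ‖B‖ = √109 = 10.4403
cos = 58/(√166·√109) = 58/√18094 = 0.4312

0.4312


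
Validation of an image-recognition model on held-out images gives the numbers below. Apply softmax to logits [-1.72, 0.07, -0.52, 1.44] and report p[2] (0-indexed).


Exponentials: e^-1.72=0.1791, e^0.07=1.0725, e^-0.52=0.5945, e^1.44=4.2207
Sum = 6.0668
Softmax = [0.0295, 0.1768, 0.098, 0.6957]
p[2] = 0.5945/6.0668 = 0.098

0.098


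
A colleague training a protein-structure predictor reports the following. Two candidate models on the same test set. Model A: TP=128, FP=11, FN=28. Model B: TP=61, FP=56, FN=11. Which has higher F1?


Model A: P=128/139=0.9209, R=128/156=0.8205, F1=2PR/(P+R)=2TP/(2TP+FP+FN)=256/295=0.8678
Model B: P=61/117=0.5214, R=61/72=0.8472, F1=2PR/(P+R)=2TP/(2TP+FP+FN)=122/189=0.6455
0.8678 > 0.6455 → Model A

Model A


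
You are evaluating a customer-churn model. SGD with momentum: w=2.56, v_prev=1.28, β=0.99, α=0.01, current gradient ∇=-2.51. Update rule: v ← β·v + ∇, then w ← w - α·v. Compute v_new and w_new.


v_new = 0.99·1.28 - 2.51 = 1.2672 - 2.51 = -1.2428
w_new = 2.56 - 0.01·-1.2428 = 2.56 + 0.012428 = 2.572428

v_new=-1.2428, w_new=2.572428


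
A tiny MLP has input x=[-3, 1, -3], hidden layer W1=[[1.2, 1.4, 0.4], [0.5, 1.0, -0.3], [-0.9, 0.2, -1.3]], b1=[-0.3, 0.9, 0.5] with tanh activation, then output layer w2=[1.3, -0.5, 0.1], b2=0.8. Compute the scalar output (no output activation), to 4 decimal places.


z1[0] = (1.2)·(-3) + (1.4)·(1) + (0.4)·(-3) - 0.3 = -3.7
z1[1] = (0.5)·(-3) + (1.0)·(1) + (-0.3)·(-3) + 0.9 = 1.3
z1[2] = (-0.9)·(-3) + (0.2)·(1) + (-1.3)·(-3) + 0.5 = 7.3
h = tanh(z1) = [-0.9988, 0.8617, 1.0]
output = (1.3)·(-0.9988) + (-0.5)·(0.8617) + (0.1)·(1.0) + 0.8 = -0.8293

-0.8293


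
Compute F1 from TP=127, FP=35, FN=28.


Precision = 127/162 = 0.784
Recall = 127/155 = 0.8194
F1 = 2·P·R/(P+R) = 2·TP/(2·TP+FP+FN) = 254/(254+35+28) = 254/317 = 0.8013

0.8013


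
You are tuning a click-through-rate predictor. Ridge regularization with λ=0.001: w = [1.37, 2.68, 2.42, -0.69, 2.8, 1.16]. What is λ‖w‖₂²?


‖w‖₂² = (1.37)² + (2.68)² + (2.42)² + (-0.69)² + (2.8)² + (1.16)²
     = 1.8769 + 7.1824 + 5.8564 + 0.4761 + 7.84 + 1.3456
     = 24.5774
λ·‖w‖₂² = 0.001·24.5774 = 0.024577

0.024577


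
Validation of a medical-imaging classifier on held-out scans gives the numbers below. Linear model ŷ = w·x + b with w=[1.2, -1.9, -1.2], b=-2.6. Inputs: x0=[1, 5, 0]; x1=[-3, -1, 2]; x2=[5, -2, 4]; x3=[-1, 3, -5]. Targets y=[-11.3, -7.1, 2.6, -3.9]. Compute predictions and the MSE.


ŷ0 = (1.2)·(1) + (-1.9)·(5) + (-1.2)·(0) - 2.6 = -10.9
ŷ1 = (1.2)·(-3) + (-1.9)·(-1) + (-1.2)·(2) - 2.6 = -6.7
ŷ2 = (1.2)·(5) + (-1.9)·(-2) + (-1.2)·(4) - 2.6 = 2.4
ŷ3 = (1.2)·(-1) + (-1.9)·(3) + (-1.2)·(-5) - 2.6 = -3.5
errors² = [0.16, 0.16, 0.04, 0.16]
MSE = 0.5200/4 = 0.13

0.13


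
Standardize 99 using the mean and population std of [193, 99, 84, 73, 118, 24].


μ = 98.5, σ = 51.1884
z = (99 - 98.5)/51.1884 = 0.0098

0.0098


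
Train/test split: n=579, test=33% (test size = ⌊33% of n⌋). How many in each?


Test = ⌊579·33/100⌋ = 191
Train = 579 - 191 = 388

Train: 388, Test: 191


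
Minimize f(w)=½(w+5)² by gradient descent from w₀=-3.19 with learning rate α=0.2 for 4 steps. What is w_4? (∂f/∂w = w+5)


step 1: grad = -3.19+5 = 1.81; w = -3.19 - 0.2·(1.81) = -3.552
step 2: grad = -3.552+5 = 1.448; w = -3.552 - 0.2·(1.448) = -3.8416
step 3: grad = -3.8416+5 = 1.1584; w = -3.8416 - 0.2·(1.1584) = -4.07328
step 4: grad = -4.07328+5 = 0.92672; w = -4.07328 - 0.2·(0.92672) = -4.258624

-4.258624


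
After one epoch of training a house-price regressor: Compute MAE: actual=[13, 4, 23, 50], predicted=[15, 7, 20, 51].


Absolute errors: |13-15|=2, |4-7|=3, |23-20|=3, |50-51|=1
Sum = 9
MAE = 9/4 = 9/4

9/4


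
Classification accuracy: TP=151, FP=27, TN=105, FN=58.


Accuracy = (TP+TN)/(TP+TN+FP+FN)
= (151+105)/(341)
= 256/341 = 75.07%

75.07%


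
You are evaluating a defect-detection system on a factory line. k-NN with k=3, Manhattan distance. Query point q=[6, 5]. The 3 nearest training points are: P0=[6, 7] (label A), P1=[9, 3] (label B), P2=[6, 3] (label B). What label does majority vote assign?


d(q,P0) = 2  (label A)
d(q,P1) = 5  (label B)
d(q,P2) = 2  (label B)
Votes: A=1, B=2
Majority → B

B


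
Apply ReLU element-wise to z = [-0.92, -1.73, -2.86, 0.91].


ReLU(-0.92) = max(0, -0.92) = 0.0
ReLU(-1.73) = max(0, -1.73) = 0.0
ReLU(-2.86) = max(0, -2.86) = 0.0
ReLU(0.91) = max(0, 0.91) = 0.91
result = [0.0, 0.0, 0.0, 0.91]

[0.0, 0.0, 0.0, 0.91]


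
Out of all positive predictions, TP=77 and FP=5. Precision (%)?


Precision = TP/(TP+FP)
= 77/(77+5)
= 77/82 = 93.9%

93.9%


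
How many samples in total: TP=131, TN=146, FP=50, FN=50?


Total = TP + TN + FP + FN
= 131 + 146 + 50 + 50
= 377
(Predicted positive: 181, predicted negative: 196)

377


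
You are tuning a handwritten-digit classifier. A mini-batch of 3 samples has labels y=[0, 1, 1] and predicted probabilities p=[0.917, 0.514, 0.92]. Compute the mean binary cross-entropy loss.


L[0] = -ln(1-0.917) = -ln(0.083) = 2.4889
L[1] = -ln(0.514) = 0.6655
L[2] = -ln(0.92) = 0.0834
mean = (2.4889 + 0.6655 + 0.0834)/3 = 1.0793

1.0793


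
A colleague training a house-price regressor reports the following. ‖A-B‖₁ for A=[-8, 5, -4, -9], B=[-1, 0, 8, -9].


d = |-8+ 1| + |5-0| + |-4-8| + |-9+ 9|
  = 7 + 5 + 12 + 0
  = 24

24


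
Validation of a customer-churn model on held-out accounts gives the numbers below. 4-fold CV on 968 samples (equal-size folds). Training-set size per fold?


Fold size = 968/4 = 242
Training per fold = 968 - 242 = 726

726


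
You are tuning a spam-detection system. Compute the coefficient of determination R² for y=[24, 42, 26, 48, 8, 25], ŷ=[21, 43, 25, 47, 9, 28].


ȳ = 28.8333
SS_res = Σ(y-ŷ)² = 22
SS_tot = Σ(y-ȳ)² = 1020.83
R² = 1 - SS_res/SS_tot = 1 - 0.0216 = 0.9784

0.9784


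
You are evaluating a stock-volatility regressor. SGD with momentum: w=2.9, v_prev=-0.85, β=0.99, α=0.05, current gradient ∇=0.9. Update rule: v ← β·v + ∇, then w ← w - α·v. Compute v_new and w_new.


v_new = 0.99·-0.85 + 0.9 = -0.8415 + 0.9 = 0.0585
w_new = 2.9 - 0.05·0.0585 = 2.9 - 0.002925 = 2.897075

v_new=0.0585, w_new=2.897075


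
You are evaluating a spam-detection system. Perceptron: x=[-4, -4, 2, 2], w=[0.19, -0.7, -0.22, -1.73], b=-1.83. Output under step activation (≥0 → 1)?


z = (-4)·(0.19) + (-4)·(-0.7) + (2)·(-0.22) + (2)·(-1.73) - 1.83
  = -3.69
step(z) = 0 (z<0)

0


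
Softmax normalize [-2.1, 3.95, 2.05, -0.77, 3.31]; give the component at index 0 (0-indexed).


Exponentials: e^-2.1=0.1225, e^3.95=51.9354, e^2.05=7.7679, e^-0.77=0.463, e^3.31=27.3851
Sum = 87.6739
Softmax = [0.0014, 0.5924, 0.0886, 0.0053, 0.3124]
p[0] = 0.1225/87.6739 = 0.0014

0.0014


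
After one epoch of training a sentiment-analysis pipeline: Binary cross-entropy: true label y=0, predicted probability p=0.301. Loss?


BCE = -[y·ln(p) + (1-y)·ln(1-p)]
= -0 - 1·ln(1-0.301)
= -ln(0.699) = 0.3581

0.3581


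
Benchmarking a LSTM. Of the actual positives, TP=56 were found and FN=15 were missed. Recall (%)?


Recall = TP/(TP+FN)
= 56/(56+15)
= 56/71 = 78.87%

78.87%


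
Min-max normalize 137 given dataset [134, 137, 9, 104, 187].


min=9, max=187
(137-9)/(187-9) = 128/178 = 0.7191

0.7191


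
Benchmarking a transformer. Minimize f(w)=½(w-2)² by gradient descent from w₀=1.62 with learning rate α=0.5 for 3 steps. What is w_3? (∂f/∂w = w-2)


step 1: grad = 1.62-2 = -0.38; w = 1.62 - 0.5·(-0.38) = 1.81
step 2: grad = 1.81-2 = -0.19; w = 1.81 - 0.5·(-0.19) = 1.905
step 3: grad = 1.905-2 = -0.095; w = 1.905 - 0.5·(-0.095) = 1.9525

1.9525


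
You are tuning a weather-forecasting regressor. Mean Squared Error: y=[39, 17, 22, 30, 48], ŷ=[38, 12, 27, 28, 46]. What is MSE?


Squared errors: (39-38)²=1, (17-12)²=25, (22-27)²=25, (30-28)²=4, (48-46)²=4
Sum = 59
MSE = 59/5 = 59/5

59/5


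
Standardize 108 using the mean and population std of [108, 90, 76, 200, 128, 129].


μ = 121.8333, σ = 39.8012
z = (108 - 121.8333)/39.8012 = -0.3476

-0.3476


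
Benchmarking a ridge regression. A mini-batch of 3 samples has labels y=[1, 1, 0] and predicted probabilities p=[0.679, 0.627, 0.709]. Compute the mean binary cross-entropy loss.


L[0] = -ln(0.679) = 0.3871
L[1] = -ln(0.627) = 0.4668
L[2] = -ln(1-0.709) = -ln(0.291) = 1.2344
mean = (0.3871 + 0.4668 + 1.2344)/3 = 0.6961

0.6961


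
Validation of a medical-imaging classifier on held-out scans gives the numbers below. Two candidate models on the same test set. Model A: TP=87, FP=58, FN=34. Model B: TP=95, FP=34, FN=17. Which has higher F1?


Model A: P=87/145=0.6, R=87/121=0.719, F1=2PR/(P+R)=2TP/(2TP+FP+FN)=174/266=0.6541
Model B: P=95/129=0.7364, R=95/112=0.8482, F1=2PR/(P+R)=2TP/(2TP+FP+FN)=190/241=0.7884
0.6541 < 0.7884 → Model B

Model B


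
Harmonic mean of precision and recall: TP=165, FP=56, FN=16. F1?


Precision = 165/221 = 0.7466
Recall = 165/181 = 0.9116
F1 = 2·P·R/(P+R) = 2·TP/(2·TP+FP+FN) = 330/(330+56+16) = 330/402 = 0.8209

0.8209


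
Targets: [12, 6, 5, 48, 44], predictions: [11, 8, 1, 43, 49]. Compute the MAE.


Absolute errors: |12-11|=1, |6-8|=2, |5-1|=4, |48-43|=5, |44-49|=5
Sum = 17
MAE = 17/5 = 17/5

17/5


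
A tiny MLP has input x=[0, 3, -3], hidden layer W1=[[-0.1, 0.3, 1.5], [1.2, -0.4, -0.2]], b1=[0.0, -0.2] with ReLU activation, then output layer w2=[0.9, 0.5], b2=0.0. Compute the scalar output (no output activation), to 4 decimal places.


z1[0] = (-0.1)·(0) + (0.3)·(3) + (1.5)·(-3) + 0.0 = -3.6
z1[1] = (1.2)·(0) + (-0.4)·(3) + (-0.2)·(-3) - 0.2 = -0.8
h = ReLU(z1) = [0.0, 0.0]
output = (0.9)·(0.0) + (0.5)·(0.0) + 0.0 = 0.0

0.0


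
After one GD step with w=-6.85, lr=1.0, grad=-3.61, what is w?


w_new = w - α·∇
= -6.85 - 1.0·-3.61
= -6.85 + 3.61
= -3.24

-3.24


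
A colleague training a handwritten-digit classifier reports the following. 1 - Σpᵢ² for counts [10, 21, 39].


Probabilities: [10/70, 21/70, 39/70] ≈ [0.1429, 0.3, 0.5571]
Σpᵢ² = (100 + 441 + 1521)/70² = 2062/4900
Gini = 1 - Σpᵢ² = 1 - 2062/4900 = 0.5792

0.5792


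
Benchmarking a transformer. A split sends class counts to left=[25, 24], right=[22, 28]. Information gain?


Parent = [47, 52], H_parent = 0.9982
H_left = 0.9997 (n=49), H_right = 0.9896 (n=50)
H_children = (49/99)·0.9997 + (50/99)·0.9896 = 0.9946
IG = 0.9982 - 0.9946 = 0.0036

0.0036


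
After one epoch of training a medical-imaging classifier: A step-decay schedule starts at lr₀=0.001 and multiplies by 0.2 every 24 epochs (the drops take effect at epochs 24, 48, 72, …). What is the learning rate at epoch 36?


n_drops = ⌊36/24⌋ = 1
lr = 0.001·0.2^1 = 0.001·0.2 = 0.0002

0.0002


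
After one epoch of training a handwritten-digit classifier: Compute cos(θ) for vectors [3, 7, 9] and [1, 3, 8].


A·B = 3·1 + 7·3 + 9·8 = 96
‖A‖ = √139 = 11.7898, ‖B‖ = √74 = 8.6023
cos = 96/(√139·√74) = 96/√10286 = 0.9466

0.9466


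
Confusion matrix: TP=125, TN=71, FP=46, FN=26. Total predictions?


Total = TP + TN + FP + FN
= 125 + 71 + 46 + 26
= 268
(Predicted positive: 171, predicted negative: 97)

268


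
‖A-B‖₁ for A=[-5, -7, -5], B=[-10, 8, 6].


d = |-5+ 10| + |-7-8| + |-5-6|
  = 5 + 15 + 11
  = 31

31


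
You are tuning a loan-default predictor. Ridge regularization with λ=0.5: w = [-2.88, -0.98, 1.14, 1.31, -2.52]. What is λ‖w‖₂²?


‖w‖₂² = (-2.88)² + (-0.98)² + (1.14)² + (1.31)² + (-2.52)²
     = 8.2944 + 0.9604 + 1.2996 + 1.7161 + 6.3504
     = 18.6209
λ·‖w‖₂² = 0.5·18.6209 = 9.31045

9.31045


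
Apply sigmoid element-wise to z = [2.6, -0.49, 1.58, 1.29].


σ(2.6) = 1/(1+e^-2.6) = 0.9309
σ(-0.49) = 1/(1+e^0.49) = 0.3799
σ(1.58) = 1/(1+e^-1.58) = 0.8292
σ(1.29) = 1/(1+e^-1.29) = 0.7841
result = [0.9309, 0.3799, 0.8292, 0.7841]

[0.9309, 0.3799, 0.8292, 0.7841]


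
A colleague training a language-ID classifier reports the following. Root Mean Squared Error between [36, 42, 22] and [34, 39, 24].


MSE = 17/3 = 5.6667
RMSE = √(17/3) = 2.3805

2.3805


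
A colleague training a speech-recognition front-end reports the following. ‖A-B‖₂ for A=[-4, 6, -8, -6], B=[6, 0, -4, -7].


d = √((-4-6)² + (6-0)² + (-8+ 4)² + (-6+ 7)²)
  = √(100 + 36 + 16 + 1)
  = √153 = 12.3693

12.3693


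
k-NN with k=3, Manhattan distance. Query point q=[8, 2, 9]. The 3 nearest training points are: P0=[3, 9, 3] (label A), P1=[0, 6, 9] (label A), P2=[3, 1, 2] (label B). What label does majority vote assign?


d(q,P0) = 18  (label A)
d(q,P1) = 12  (label A)
d(q,P2) = 13  (label B)
Votes: A=2, B=1
Majority → A

A
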